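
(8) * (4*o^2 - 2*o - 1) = 32*o^2 - 16*o - 8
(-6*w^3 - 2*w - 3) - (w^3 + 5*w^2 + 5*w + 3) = -7*w^3 - 5*w^2 - 7*w - 6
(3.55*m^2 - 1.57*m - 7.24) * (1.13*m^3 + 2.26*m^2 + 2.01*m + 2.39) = 4.0115*m^5 + 6.2489*m^4 - 4.5939*m^3 - 11.0336*m^2 - 18.3047*m - 17.3036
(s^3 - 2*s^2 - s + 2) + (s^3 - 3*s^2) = 2*s^3 - 5*s^2 - s + 2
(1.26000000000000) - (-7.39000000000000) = 8.65000000000000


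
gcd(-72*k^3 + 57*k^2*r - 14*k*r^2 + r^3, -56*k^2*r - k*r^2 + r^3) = -8*k + r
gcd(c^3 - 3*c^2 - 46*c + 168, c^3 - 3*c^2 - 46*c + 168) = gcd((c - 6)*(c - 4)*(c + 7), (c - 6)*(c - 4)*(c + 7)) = c^3 - 3*c^2 - 46*c + 168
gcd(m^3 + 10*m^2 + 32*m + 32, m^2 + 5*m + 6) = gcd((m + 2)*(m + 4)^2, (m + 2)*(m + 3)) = m + 2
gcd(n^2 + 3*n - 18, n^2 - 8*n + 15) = n - 3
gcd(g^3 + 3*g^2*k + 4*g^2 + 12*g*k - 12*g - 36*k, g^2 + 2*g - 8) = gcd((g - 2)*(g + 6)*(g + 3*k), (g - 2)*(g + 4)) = g - 2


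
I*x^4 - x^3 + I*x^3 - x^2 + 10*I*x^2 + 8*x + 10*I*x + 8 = (x - 2*I)*(x - I)*(x + 4*I)*(I*x + I)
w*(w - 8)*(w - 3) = w^3 - 11*w^2 + 24*w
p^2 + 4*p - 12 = (p - 2)*(p + 6)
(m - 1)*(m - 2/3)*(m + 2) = m^3 + m^2/3 - 8*m/3 + 4/3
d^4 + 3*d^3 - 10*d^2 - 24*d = d*(d - 3)*(d + 2)*(d + 4)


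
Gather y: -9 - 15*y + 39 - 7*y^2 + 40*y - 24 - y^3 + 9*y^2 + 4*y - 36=-y^3 + 2*y^2 + 29*y - 30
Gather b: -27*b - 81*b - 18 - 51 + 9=-108*b - 60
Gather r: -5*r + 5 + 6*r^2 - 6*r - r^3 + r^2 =-r^3 + 7*r^2 - 11*r + 5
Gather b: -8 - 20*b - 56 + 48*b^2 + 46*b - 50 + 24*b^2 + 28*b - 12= 72*b^2 + 54*b - 126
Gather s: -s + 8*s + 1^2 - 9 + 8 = 7*s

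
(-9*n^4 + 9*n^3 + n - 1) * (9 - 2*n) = 18*n^5 - 99*n^4 + 81*n^3 - 2*n^2 + 11*n - 9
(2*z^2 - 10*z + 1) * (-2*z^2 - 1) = -4*z^4 + 20*z^3 - 4*z^2 + 10*z - 1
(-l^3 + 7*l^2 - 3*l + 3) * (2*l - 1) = -2*l^4 + 15*l^3 - 13*l^2 + 9*l - 3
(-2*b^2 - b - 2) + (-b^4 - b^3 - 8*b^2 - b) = -b^4 - b^3 - 10*b^2 - 2*b - 2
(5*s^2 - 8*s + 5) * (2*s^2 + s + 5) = 10*s^4 - 11*s^3 + 27*s^2 - 35*s + 25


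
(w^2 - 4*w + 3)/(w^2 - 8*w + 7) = (w - 3)/(w - 7)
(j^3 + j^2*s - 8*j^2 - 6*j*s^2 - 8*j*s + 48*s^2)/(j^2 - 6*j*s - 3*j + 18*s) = (j^3 + j^2*s - 8*j^2 - 6*j*s^2 - 8*j*s + 48*s^2)/(j^2 - 6*j*s - 3*j + 18*s)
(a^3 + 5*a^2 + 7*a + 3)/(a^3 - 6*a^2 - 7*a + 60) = (a^2 + 2*a + 1)/(a^2 - 9*a + 20)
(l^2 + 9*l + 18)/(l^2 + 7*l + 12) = (l + 6)/(l + 4)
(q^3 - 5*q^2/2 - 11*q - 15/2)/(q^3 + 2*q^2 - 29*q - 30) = (q + 3/2)/(q + 6)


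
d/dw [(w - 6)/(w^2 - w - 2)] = (w^2 - w - (w - 6)*(2*w - 1) - 2)/(-w^2 + w + 2)^2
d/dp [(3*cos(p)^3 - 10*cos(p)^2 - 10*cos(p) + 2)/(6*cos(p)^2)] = (-3 - 10/cos(p)^2 + 4/cos(p)^3)*sin(p)/6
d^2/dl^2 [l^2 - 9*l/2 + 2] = 2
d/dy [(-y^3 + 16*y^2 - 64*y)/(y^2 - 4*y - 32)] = (-y^2 - 8*y + 32)/(y^2 + 8*y + 16)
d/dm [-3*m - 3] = -3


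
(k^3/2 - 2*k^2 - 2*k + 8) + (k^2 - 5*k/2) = k^3/2 - k^2 - 9*k/2 + 8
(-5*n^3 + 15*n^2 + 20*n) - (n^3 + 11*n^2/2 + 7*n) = -6*n^3 + 19*n^2/2 + 13*n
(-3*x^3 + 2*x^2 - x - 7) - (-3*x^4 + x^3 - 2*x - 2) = 3*x^4 - 4*x^3 + 2*x^2 + x - 5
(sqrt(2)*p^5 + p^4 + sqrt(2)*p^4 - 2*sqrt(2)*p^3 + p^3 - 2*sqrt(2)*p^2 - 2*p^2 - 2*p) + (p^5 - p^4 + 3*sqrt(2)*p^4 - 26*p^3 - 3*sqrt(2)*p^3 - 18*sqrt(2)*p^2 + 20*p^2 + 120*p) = p^5 + sqrt(2)*p^5 + 4*sqrt(2)*p^4 - 25*p^3 - 5*sqrt(2)*p^3 - 20*sqrt(2)*p^2 + 18*p^2 + 118*p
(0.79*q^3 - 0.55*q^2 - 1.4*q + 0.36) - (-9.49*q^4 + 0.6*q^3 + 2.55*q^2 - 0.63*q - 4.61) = 9.49*q^4 + 0.19*q^3 - 3.1*q^2 - 0.77*q + 4.97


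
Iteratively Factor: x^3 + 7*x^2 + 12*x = (x + 4)*(x^2 + 3*x) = (x + 3)*(x + 4)*(x)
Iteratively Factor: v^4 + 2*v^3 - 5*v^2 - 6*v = (v + 1)*(v^3 + v^2 - 6*v) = v*(v + 1)*(v^2 + v - 6) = v*(v - 2)*(v + 1)*(v + 3)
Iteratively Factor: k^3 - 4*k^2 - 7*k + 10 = (k - 1)*(k^2 - 3*k - 10) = (k - 1)*(k + 2)*(k - 5)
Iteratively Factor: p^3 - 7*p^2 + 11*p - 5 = (p - 5)*(p^2 - 2*p + 1) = (p - 5)*(p - 1)*(p - 1)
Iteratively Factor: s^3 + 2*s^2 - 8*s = (s - 2)*(s^2 + 4*s) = s*(s - 2)*(s + 4)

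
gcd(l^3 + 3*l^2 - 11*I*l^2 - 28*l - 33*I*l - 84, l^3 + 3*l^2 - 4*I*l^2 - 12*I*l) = l^2 + l*(3 - 4*I) - 12*I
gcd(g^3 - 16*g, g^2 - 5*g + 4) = g - 4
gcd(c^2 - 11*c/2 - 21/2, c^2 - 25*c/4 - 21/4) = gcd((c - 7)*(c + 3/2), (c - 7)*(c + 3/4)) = c - 7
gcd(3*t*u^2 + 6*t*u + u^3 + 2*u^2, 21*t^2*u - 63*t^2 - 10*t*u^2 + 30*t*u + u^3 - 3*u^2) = 1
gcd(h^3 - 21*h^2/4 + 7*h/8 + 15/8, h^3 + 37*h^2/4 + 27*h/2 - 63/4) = h - 3/4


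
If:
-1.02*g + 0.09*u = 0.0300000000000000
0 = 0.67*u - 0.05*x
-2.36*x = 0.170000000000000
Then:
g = -0.03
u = -0.01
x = -0.07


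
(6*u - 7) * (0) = 0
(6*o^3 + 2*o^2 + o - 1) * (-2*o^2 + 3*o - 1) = -12*o^5 + 14*o^4 - 2*o^3 + 3*o^2 - 4*o + 1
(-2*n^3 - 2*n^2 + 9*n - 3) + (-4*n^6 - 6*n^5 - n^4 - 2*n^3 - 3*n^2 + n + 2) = -4*n^6 - 6*n^5 - n^4 - 4*n^3 - 5*n^2 + 10*n - 1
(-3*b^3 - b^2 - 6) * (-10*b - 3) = 30*b^4 + 19*b^3 + 3*b^2 + 60*b + 18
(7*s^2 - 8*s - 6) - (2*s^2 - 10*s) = 5*s^2 + 2*s - 6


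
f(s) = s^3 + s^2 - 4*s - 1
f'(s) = 3*s^2 + 2*s - 4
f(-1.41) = 3.82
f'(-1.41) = -0.86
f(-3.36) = -14.20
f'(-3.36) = 23.15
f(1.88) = 1.66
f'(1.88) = 10.36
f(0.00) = -1.00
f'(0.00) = -4.00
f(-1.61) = 3.86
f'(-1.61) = 0.56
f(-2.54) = -0.78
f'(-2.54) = 10.27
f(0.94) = -3.05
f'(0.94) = 0.53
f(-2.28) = 1.47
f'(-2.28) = 7.04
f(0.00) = -1.00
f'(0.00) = -4.00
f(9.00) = 773.00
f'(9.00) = 257.00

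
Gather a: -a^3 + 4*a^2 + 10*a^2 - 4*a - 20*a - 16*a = -a^3 + 14*a^2 - 40*a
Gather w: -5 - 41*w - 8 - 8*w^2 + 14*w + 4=-8*w^2 - 27*w - 9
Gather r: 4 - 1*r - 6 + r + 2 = 0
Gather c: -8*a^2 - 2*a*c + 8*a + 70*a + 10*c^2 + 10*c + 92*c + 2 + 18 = -8*a^2 + 78*a + 10*c^2 + c*(102 - 2*a) + 20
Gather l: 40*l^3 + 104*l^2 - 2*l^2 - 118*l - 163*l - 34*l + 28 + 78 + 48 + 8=40*l^3 + 102*l^2 - 315*l + 162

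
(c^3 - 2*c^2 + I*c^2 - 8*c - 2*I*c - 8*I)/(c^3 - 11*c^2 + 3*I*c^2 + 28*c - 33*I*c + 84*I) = (c^2 + c*(2 + I) + 2*I)/(c^2 + c*(-7 + 3*I) - 21*I)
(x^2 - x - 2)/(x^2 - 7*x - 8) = (x - 2)/(x - 8)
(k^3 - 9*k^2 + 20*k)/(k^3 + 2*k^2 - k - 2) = k*(k^2 - 9*k + 20)/(k^3 + 2*k^2 - k - 2)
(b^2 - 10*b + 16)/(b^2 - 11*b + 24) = (b - 2)/(b - 3)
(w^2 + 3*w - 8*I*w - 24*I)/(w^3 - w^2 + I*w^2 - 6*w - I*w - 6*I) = (w^2 + w*(3 - 8*I) - 24*I)/(w^3 + w^2*(-1 + I) - w*(6 + I) - 6*I)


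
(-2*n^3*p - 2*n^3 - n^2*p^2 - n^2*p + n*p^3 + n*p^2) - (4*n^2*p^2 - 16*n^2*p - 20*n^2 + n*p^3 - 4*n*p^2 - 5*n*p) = -2*n^3*p - 2*n^3 - 5*n^2*p^2 + 15*n^2*p + 20*n^2 + 5*n*p^2 + 5*n*p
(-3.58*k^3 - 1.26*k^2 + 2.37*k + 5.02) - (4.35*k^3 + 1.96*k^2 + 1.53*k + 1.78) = -7.93*k^3 - 3.22*k^2 + 0.84*k + 3.24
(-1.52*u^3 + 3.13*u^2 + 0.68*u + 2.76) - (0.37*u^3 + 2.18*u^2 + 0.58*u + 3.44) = -1.89*u^3 + 0.95*u^2 + 0.1*u - 0.68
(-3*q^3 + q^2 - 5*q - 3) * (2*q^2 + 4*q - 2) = -6*q^5 - 10*q^4 - 28*q^2 - 2*q + 6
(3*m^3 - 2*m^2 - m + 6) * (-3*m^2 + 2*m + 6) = -9*m^5 + 12*m^4 + 17*m^3 - 32*m^2 + 6*m + 36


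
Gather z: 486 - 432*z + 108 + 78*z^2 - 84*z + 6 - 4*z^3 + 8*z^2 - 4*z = -4*z^3 + 86*z^2 - 520*z + 600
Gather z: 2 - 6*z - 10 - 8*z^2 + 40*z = -8*z^2 + 34*z - 8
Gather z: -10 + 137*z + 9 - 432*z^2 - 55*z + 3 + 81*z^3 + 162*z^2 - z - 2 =81*z^3 - 270*z^2 + 81*z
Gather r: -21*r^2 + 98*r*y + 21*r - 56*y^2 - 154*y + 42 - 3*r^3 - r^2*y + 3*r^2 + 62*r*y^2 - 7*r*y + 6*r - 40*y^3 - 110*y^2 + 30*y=-3*r^3 + r^2*(-y - 18) + r*(62*y^2 + 91*y + 27) - 40*y^3 - 166*y^2 - 124*y + 42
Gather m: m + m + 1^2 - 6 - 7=2*m - 12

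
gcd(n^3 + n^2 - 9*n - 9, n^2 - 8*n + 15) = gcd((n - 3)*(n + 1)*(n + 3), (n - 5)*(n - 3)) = n - 3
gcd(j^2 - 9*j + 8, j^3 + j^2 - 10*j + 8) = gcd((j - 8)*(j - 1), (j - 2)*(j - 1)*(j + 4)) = j - 1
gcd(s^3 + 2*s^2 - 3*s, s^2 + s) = s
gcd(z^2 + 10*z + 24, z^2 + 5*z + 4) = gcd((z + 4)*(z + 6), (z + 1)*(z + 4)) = z + 4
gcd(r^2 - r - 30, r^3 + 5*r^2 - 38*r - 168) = r - 6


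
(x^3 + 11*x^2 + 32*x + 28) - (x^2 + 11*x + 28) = x^3 + 10*x^2 + 21*x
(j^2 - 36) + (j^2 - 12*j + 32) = 2*j^2 - 12*j - 4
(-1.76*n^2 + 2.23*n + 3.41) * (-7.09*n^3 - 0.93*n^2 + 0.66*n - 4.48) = 12.4784*n^5 - 14.1739*n^4 - 27.4124*n^3 + 6.1853*n^2 - 7.7398*n - 15.2768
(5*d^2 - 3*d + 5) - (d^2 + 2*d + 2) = 4*d^2 - 5*d + 3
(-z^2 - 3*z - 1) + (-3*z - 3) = -z^2 - 6*z - 4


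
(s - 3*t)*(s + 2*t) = s^2 - s*t - 6*t^2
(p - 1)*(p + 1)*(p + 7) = p^3 + 7*p^2 - p - 7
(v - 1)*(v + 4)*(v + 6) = v^3 + 9*v^2 + 14*v - 24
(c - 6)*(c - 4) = c^2 - 10*c + 24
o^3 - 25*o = o*(o - 5)*(o + 5)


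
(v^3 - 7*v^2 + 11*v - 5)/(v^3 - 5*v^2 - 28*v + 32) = (v^2 - 6*v + 5)/(v^2 - 4*v - 32)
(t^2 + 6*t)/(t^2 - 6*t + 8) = t*(t + 6)/(t^2 - 6*t + 8)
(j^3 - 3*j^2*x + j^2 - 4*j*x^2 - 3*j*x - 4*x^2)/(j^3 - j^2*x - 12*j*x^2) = (j^2 + j*x + j + x)/(j*(j + 3*x))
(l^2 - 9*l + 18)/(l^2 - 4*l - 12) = (l - 3)/(l + 2)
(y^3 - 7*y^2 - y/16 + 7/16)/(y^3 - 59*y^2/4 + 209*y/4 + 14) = (y - 1/4)/(y - 8)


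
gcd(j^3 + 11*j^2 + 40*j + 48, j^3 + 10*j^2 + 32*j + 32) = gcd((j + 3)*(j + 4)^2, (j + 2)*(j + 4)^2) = j^2 + 8*j + 16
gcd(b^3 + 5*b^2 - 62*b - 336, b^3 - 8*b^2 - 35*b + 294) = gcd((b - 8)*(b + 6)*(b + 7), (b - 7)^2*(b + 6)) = b + 6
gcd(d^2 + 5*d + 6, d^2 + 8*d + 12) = d + 2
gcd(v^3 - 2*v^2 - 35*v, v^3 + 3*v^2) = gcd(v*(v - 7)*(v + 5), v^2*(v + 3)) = v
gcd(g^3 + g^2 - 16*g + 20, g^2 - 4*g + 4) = g^2 - 4*g + 4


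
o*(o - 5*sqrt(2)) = o^2 - 5*sqrt(2)*o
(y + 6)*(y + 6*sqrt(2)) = y^2 + 6*y + 6*sqrt(2)*y + 36*sqrt(2)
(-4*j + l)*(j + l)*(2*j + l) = -8*j^3 - 10*j^2*l - j*l^2 + l^3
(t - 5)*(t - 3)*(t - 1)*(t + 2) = t^4 - 7*t^3 + 5*t^2 + 31*t - 30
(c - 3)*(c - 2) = c^2 - 5*c + 6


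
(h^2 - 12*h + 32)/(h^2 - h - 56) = (h - 4)/(h + 7)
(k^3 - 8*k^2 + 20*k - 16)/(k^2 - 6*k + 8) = k - 2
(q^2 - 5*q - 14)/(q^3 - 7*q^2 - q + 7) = (q + 2)/(q^2 - 1)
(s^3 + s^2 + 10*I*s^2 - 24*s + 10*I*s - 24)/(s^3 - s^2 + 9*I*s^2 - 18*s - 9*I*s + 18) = (s^2 + s*(1 + 4*I) + 4*I)/(s^2 + s*(-1 + 3*I) - 3*I)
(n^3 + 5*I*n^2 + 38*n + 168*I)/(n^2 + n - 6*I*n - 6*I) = (n^2 + 11*I*n - 28)/(n + 1)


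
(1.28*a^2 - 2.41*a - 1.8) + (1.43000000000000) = 1.28*a^2 - 2.41*a - 0.37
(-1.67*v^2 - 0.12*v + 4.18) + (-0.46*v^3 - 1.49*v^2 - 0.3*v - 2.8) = -0.46*v^3 - 3.16*v^2 - 0.42*v + 1.38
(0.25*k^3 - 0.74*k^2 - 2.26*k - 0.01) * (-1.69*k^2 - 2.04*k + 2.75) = -0.4225*k^5 + 0.7406*k^4 + 6.0165*k^3 + 2.5923*k^2 - 6.1946*k - 0.0275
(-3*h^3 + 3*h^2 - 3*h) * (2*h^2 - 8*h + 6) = -6*h^5 + 30*h^4 - 48*h^3 + 42*h^2 - 18*h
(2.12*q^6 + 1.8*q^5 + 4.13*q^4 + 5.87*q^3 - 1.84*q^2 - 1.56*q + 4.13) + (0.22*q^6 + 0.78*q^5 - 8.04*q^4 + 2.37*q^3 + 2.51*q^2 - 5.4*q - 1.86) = 2.34*q^6 + 2.58*q^5 - 3.91*q^4 + 8.24*q^3 + 0.67*q^2 - 6.96*q + 2.27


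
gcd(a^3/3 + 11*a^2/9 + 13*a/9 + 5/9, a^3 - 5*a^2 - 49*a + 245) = 1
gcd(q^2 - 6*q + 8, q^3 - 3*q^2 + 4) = q - 2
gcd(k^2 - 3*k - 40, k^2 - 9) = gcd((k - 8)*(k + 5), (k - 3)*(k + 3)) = 1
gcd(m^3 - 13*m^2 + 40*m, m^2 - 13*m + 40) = m^2 - 13*m + 40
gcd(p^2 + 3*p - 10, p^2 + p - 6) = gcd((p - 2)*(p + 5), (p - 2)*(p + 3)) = p - 2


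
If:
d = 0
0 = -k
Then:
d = 0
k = 0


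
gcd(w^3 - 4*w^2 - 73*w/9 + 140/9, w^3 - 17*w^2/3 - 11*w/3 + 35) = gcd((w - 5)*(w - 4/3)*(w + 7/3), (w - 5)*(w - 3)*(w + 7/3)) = w^2 - 8*w/3 - 35/3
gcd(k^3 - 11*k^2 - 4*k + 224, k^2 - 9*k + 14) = k - 7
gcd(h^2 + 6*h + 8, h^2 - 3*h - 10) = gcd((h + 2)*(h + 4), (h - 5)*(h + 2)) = h + 2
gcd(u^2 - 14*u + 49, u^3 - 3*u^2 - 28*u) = u - 7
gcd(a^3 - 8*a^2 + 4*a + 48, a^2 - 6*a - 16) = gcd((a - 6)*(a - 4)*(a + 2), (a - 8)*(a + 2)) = a + 2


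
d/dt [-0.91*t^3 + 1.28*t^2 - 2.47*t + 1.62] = -2.73*t^2 + 2.56*t - 2.47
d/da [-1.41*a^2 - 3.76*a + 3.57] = -2.82*a - 3.76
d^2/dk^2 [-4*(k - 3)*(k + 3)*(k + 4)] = -24*k - 32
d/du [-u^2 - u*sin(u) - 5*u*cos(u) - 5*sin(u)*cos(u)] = 5*u*sin(u) - u*cos(u) - 2*u - sin(u) - 5*cos(u) - 5*cos(2*u)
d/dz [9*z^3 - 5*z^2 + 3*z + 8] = 27*z^2 - 10*z + 3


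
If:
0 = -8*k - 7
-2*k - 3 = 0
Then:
No Solution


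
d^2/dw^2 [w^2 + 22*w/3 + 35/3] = 2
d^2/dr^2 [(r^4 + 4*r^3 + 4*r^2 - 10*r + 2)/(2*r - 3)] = 4*(6*r^4 - 16*r^3 - 9*r^2 + 54*r - 8)/(8*r^3 - 36*r^2 + 54*r - 27)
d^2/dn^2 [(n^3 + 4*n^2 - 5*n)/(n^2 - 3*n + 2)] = 28/(n^3 - 6*n^2 + 12*n - 8)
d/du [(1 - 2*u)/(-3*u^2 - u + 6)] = (6*u^2 + 2*u - (2*u - 1)*(6*u + 1) - 12)/(3*u^2 + u - 6)^2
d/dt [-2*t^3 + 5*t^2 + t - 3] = -6*t^2 + 10*t + 1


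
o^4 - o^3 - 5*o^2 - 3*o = o*(o - 3)*(o + 1)^2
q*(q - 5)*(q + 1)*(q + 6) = q^4 + 2*q^3 - 29*q^2 - 30*q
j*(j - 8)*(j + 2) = j^3 - 6*j^2 - 16*j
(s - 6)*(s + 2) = s^2 - 4*s - 12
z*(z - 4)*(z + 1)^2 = z^4 - 2*z^3 - 7*z^2 - 4*z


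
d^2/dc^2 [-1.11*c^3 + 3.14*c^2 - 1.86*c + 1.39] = 6.28 - 6.66*c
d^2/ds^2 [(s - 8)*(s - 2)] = 2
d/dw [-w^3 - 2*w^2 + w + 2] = -3*w^2 - 4*w + 1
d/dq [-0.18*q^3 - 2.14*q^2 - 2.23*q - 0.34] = -0.54*q^2 - 4.28*q - 2.23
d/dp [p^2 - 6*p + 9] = 2*p - 6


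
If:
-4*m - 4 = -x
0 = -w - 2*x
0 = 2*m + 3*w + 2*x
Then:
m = -8/7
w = 8/7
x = -4/7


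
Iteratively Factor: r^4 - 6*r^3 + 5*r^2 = (r)*(r^3 - 6*r^2 + 5*r) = r*(r - 1)*(r^2 - 5*r) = r*(r - 5)*(r - 1)*(r)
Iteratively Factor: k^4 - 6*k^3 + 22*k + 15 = (k + 1)*(k^3 - 7*k^2 + 7*k + 15) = (k + 1)^2*(k^2 - 8*k + 15) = (k - 5)*(k + 1)^2*(k - 3)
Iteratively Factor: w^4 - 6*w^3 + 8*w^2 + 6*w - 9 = (w + 1)*(w^3 - 7*w^2 + 15*w - 9) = (w - 3)*(w + 1)*(w^2 - 4*w + 3) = (w - 3)*(w - 1)*(w + 1)*(w - 3)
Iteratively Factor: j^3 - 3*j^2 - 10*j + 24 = (j - 2)*(j^2 - j - 12) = (j - 2)*(j + 3)*(j - 4)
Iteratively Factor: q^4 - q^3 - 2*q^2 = (q - 2)*(q^3 + q^2) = (q - 2)*(q + 1)*(q^2) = q*(q - 2)*(q + 1)*(q)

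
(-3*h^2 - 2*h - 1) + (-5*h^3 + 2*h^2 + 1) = -5*h^3 - h^2 - 2*h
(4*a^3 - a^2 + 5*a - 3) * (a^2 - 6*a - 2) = 4*a^5 - 25*a^4 + 3*a^3 - 31*a^2 + 8*a + 6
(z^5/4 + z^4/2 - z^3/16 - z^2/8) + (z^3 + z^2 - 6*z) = z^5/4 + z^4/2 + 15*z^3/16 + 7*z^2/8 - 6*z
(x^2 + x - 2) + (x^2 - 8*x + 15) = 2*x^2 - 7*x + 13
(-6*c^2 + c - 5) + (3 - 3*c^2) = -9*c^2 + c - 2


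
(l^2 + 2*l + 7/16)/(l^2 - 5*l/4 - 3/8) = (4*l + 7)/(2*(2*l - 3))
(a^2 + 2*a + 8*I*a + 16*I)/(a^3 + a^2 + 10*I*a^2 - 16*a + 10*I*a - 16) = (a + 2)/(a^2 + a*(1 + 2*I) + 2*I)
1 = 1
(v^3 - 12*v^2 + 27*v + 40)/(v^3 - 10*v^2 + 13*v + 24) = (v - 5)/(v - 3)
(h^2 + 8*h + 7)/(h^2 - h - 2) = (h + 7)/(h - 2)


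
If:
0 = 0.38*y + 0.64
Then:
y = -1.68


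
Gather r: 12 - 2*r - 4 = 8 - 2*r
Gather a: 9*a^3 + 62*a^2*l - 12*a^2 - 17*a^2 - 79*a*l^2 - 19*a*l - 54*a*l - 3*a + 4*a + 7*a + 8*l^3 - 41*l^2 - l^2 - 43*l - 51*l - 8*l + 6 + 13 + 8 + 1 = 9*a^3 + a^2*(62*l - 29) + a*(-79*l^2 - 73*l + 8) + 8*l^3 - 42*l^2 - 102*l + 28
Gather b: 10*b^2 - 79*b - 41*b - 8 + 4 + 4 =10*b^2 - 120*b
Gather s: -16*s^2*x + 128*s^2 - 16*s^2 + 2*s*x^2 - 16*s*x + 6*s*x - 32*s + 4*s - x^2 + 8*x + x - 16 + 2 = s^2*(112 - 16*x) + s*(2*x^2 - 10*x - 28) - x^2 + 9*x - 14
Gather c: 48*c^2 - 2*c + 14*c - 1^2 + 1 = 48*c^2 + 12*c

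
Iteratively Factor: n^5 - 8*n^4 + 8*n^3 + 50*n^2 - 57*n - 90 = (n - 3)*(n^4 - 5*n^3 - 7*n^2 + 29*n + 30) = (n - 3)*(n + 2)*(n^3 - 7*n^2 + 7*n + 15) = (n - 3)^2*(n + 2)*(n^2 - 4*n - 5) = (n - 5)*(n - 3)^2*(n + 2)*(n + 1)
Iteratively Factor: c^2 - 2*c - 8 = (c - 4)*(c + 2)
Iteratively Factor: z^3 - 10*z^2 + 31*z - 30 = (z - 3)*(z^2 - 7*z + 10) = (z - 3)*(z - 2)*(z - 5)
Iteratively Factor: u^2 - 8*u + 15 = (u - 3)*(u - 5)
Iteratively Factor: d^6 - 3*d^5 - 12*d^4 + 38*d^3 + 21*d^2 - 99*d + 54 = (d + 2)*(d^5 - 5*d^4 - 2*d^3 + 42*d^2 - 63*d + 27) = (d - 1)*(d + 2)*(d^4 - 4*d^3 - 6*d^2 + 36*d - 27) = (d - 1)*(d + 2)*(d + 3)*(d^3 - 7*d^2 + 15*d - 9) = (d - 1)^2*(d + 2)*(d + 3)*(d^2 - 6*d + 9) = (d - 3)*(d - 1)^2*(d + 2)*(d + 3)*(d - 3)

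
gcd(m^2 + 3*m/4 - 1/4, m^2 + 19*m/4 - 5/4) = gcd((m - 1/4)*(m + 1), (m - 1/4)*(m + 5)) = m - 1/4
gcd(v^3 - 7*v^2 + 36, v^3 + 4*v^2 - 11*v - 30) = v^2 - v - 6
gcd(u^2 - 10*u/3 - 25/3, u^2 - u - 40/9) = u + 5/3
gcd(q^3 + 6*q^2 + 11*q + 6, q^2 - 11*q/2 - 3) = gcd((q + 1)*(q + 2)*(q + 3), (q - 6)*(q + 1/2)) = 1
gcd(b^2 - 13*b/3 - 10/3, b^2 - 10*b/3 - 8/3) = b + 2/3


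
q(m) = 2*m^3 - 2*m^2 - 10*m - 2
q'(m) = 6*m^2 - 4*m - 10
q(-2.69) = -28.50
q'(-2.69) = 44.18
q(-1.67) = -0.19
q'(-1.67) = 13.41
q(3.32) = 15.94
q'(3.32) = 42.85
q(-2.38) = -16.49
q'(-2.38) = 33.51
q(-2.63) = -25.92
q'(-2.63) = 42.02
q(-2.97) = -42.34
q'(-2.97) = 54.81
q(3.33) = 16.37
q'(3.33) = 43.21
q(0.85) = -10.72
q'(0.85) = -9.06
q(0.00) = -2.00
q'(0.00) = -10.00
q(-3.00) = -44.00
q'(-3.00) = 56.00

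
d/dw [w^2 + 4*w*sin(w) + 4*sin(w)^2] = 4*w*cos(w) + 2*w + 4*sin(w) + 4*sin(2*w)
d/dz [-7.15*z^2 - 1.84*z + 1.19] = -14.3*z - 1.84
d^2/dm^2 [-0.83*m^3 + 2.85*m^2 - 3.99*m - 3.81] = 5.7 - 4.98*m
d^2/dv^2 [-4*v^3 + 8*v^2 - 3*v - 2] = 16 - 24*v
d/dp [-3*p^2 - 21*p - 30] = -6*p - 21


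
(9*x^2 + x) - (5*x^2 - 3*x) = 4*x^2 + 4*x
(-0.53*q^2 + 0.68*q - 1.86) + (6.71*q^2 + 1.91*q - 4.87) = 6.18*q^2 + 2.59*q - 6.73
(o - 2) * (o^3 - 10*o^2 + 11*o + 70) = o^4 - 12*o^3 + 31*o^2 + 48*o - 140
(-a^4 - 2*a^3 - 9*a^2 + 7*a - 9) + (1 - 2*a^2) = -a^4 - 2*a^3 - 11*a^2 + 7*a - 8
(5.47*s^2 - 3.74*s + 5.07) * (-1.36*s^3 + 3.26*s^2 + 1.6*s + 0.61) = -7.4392*s^5 + 22.9186*s^4 - 10.3356*s^3 + 13.8809*s^2 + 5.8306*s + 3.0927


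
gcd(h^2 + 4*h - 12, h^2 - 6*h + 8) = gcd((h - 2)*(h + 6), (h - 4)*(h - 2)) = h - 2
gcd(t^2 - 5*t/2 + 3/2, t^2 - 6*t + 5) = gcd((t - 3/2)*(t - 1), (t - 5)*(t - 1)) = t - 1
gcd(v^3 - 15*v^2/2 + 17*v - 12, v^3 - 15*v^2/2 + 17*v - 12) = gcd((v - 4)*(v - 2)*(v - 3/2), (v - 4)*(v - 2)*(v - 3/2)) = v^3 - 15*v^2/2 + 17*v - 12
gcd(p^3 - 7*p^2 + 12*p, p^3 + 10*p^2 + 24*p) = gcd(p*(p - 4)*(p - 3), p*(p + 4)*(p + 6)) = p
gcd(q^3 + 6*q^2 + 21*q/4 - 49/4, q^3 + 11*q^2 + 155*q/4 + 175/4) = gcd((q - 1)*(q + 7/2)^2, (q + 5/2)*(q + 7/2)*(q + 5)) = q + 7/2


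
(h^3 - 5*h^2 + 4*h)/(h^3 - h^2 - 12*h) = (h - 1)/(h + 3)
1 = 1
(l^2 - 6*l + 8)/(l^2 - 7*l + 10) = (l - 4)/(l - 5)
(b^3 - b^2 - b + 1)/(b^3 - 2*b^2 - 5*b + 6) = (b^2 - 1)/(b^2 - b - 6)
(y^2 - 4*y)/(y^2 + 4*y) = (y - 4)/(y + 4)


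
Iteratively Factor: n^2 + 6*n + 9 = (n + 3)*(n + 3)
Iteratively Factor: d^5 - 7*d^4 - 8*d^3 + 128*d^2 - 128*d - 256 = (d + 4)*(d^4 - 11*d^3 + 36*d^2 - 16*d - 64) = (d - 4)*(d + 4)*(d^3 - 7*d^2 + 8*d + 16) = (d - 4)^2*(d + 4)*(d^2 - 3*d - 4) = (d - 4)^2*(d + 1)*(d + 4)*(d - 4)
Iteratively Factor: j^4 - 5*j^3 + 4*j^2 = (j - 4)*(j^3 - j^2) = j*(j - 4)*(j^2 - j) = j*(j - 4)*(j - 1)*(j)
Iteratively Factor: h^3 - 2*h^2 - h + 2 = (h + 1)*(h^2 - 3*h + 2) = (h - 1)*(h + 1)*(h - 2)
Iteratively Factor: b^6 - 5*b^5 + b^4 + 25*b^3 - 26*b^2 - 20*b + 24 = (b + 2)*(b^5 - 7*b^4 + 15*b^3 - 5*b^2 - 16*b + 12) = (b - 2)*(b + 2)*(b^4 - 5*b^3 + 5*b^2 + 5*b - 6) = (b - 2)*(b + 1)*(b + 2)*(b^3 - 6*b^2 + 11*b - 6) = (b - 3)*(b - 2)*(b + 1)*(b + 2)*(b^2 - 3*b + 2) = (b - 3)*(b - 2)^2*(b + 1)*(b + 2)*(b - 1)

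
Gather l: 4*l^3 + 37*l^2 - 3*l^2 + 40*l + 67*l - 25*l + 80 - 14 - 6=4*l^3 + 34*l^2 + 82*l + 60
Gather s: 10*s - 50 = 10*s - 50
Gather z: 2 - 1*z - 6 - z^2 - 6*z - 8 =-z^2 - 7*z - 12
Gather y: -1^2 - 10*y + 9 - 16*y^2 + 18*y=-16*y^2 + 8*y + 8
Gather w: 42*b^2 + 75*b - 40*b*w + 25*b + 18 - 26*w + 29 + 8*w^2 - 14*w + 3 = 42*b^2 + 100*b + 8*w^2 + w*(-40*b - 40) + 50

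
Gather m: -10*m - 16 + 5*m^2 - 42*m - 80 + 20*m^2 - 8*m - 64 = 25*m^2 - 60*m - 160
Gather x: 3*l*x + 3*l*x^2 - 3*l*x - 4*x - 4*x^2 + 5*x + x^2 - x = x^2*(3*l - 3)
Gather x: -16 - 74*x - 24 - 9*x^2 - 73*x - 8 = -9*x^2 - 147*x - 48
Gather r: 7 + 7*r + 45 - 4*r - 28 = 3*r + 24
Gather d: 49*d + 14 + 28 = 49*d + 42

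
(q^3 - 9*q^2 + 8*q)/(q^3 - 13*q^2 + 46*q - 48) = q*(q - 1)/(q^2 - 5*q + 6)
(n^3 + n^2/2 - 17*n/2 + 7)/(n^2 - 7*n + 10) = (2*n^2 + 5*n - 7)/(2*(n - 5))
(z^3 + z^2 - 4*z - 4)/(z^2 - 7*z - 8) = (z^2 - 4)/(z - 8)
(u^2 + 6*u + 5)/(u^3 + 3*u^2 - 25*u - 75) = (u + 1)/(u^2 - 2*u - 15)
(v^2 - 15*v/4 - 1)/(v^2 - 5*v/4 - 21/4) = (-4*v^2 + 15*v + 4)/(-4*v^2 + 5*v + 21)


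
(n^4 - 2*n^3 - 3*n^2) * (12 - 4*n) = -4*n^5 + 20*n^4 - 12*n^3 - 36*n^2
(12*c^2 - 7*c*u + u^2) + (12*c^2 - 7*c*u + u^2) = 24*c^2 - 14*c*u + 2*u^2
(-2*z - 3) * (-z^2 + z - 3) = 2*z^3 + z^2 + 3*z + 9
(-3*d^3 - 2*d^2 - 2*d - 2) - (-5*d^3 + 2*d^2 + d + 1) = 2*d^3 - 4*d^2 - 3*d - 3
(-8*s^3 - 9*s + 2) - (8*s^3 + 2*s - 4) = -16*s^3 - 11*s + 6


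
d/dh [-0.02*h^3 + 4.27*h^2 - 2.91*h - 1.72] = -0.06*h^2 + 8.54*h - 2.91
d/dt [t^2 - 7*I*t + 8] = 2*t - 7*I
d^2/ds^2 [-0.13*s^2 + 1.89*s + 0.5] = -0.260000000000000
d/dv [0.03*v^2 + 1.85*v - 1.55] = 0.06*v + 1.85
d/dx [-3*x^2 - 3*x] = -6*x - 3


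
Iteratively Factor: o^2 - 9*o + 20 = (o - 5)*(o - 4)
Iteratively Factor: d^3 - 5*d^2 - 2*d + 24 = (d - 4)*(d^2 - d - 6) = (d - 4)*(d + 2)*(d - 3)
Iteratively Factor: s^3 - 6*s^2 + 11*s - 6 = (s - 2)*(s^2 - 4*s + 3) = (s - 3)*(s - 2)*(s - 1)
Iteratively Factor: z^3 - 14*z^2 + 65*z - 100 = (z - 4)*(z^2 - 10*z + 25) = (z - 5)*(z - 4)*(z - 5)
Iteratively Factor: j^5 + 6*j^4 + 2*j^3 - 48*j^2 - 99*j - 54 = (j + 3)*(j^4 + 3*j^3 - 7*j^2 - 27*j - 18) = (j + 2)*(j + 3)*(j^3 + j^2 - 9*j - 9) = (j + 2)*(j + 3)^2*(j^2 - 2*j - 3) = (j + 1)*(j + 2)*(j + 3)^2*(j - 3)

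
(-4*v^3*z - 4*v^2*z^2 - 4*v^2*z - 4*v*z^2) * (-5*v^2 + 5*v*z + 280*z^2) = 20*v^5*z + 20*v^4*z - 1140*v^3*z^3 - 1120*v^2*z^4 - 1140*v^2*z^3 - 1120*v*z^4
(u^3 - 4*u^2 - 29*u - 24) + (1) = u^3 - 4*u^2 - 29*u - 23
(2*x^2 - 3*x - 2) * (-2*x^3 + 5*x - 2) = -4*x^5 + 6*x^4 + 14*x^3 - 19*x^2 - 4*x + 4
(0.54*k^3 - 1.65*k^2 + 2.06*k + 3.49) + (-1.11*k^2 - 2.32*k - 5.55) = 0.54*k^3 - 2.76*k^2 - 0.26*k - 2.06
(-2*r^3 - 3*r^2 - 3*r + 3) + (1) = -2*r^3 - 3*r^2 - 3*r + 4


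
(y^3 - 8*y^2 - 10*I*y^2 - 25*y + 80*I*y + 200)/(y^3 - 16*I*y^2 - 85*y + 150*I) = (y - 8)/(y - 6*I)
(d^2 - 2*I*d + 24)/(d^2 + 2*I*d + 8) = (d - 6*I)/(d - 2*I)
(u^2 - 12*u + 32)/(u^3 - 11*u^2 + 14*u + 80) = (u - 4)/(u^2 - 3*u - 10)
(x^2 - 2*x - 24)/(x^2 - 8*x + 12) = (x + 4)/(x - 2)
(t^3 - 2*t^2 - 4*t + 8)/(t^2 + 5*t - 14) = (t^2 - 4)/(t + 7)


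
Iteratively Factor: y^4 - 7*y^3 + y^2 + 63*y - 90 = (y - 2)*(y^3 - 5*y^2 - 9*y + 45) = (y - 5)*(y - 2)*(y^2 - 9) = (y - 5)*(y - 3)*(y - 2)*(y + 3)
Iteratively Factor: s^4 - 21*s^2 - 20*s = (s + 4)*(s^3 - 4*s^2 - 5*s) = (s - 5)*(s + 4)*(s^2 + s) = (s - 5)*(s + 1)*(s + 4)*(s)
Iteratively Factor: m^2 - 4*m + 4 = (m - 2)*(m - 2)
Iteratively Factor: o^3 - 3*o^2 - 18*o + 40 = (o - 5)*(o^2 + 2*o - 8) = (o - 5)*(o - 2)*(o + 4)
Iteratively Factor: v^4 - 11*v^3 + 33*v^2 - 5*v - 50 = (v - 2)*(v^3 - 9*v^2 + 15*v + 25) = (v - 5)*(v - 2)*(v^2 - 4*v - 5) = (v - 5)^2*(v - 2)*(v + 1)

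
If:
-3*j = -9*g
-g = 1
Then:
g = -1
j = -3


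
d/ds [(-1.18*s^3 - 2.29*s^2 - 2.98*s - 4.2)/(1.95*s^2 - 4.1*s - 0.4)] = (-2.301*s^4 + 9.676*s^3 + 16.616*s^2 + 18.212*s - 16.028)/(3.8025*s^4 - 15.99*s^3 + 15.25*s^2 + 3.28*s + 0.16)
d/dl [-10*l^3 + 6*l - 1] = 6 - 30*l^2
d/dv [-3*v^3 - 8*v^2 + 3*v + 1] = -9*v^2 - 16*v + 3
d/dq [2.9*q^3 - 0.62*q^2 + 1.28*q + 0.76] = 8.7*q^2 - 1.24*q + 1.28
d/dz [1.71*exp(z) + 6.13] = 1.71*exp(z)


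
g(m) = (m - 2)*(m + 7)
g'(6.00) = 17.00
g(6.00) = 52.00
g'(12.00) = 29.00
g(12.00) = 190.00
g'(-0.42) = 4.16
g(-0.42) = -15.92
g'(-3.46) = -1.92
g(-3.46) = -19.33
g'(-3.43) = -1.86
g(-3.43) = -19.39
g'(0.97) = 6.94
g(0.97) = -8.21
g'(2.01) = 9.02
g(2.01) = 0.09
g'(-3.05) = -1.10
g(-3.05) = -19.95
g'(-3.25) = -1.50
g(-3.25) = -19.69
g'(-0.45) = 4.10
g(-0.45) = -16.05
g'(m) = 2*m + 5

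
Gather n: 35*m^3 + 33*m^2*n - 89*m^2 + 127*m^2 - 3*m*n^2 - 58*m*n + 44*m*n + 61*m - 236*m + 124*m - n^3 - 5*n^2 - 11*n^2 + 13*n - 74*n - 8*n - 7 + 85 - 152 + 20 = 35*m^3 + 38*m^2 - 51*m - n^3 + n^2*(-3*m - 16) + n*(33*m^2 - 14*m - 69) - 54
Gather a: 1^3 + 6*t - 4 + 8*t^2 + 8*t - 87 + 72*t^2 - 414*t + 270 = 80*t^2 - 400*t + 180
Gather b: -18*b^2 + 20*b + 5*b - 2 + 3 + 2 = -18*b^2 + 25*b + 3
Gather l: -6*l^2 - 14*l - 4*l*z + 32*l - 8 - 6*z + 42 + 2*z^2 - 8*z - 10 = -6*l^2 + l*(18 - 4*z) + 2*z^2 - 14*z + 24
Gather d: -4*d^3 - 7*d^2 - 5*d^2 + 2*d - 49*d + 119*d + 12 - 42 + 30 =-4*d^3 - 12*d^2 + 72*d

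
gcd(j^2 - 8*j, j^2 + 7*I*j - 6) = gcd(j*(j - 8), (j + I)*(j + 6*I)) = 1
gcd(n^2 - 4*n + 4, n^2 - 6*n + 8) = n - 2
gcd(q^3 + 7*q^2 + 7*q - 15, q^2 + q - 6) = q + 3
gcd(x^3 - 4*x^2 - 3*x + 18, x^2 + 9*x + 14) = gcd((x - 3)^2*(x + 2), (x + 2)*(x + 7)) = x + 2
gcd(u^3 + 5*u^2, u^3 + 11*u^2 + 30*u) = u^2 + 5*u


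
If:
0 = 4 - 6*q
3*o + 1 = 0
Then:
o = -1/3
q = 2/3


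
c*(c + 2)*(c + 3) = c^3 + 5*c^2 + 6*c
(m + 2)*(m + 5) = m^2 + 7*m + 10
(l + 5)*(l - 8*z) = l^2 - 8*l*z + 5*l - 40*z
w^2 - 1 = (w - 1)*(w + 1)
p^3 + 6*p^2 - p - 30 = (p - 2)*(p + 3)*(p + 5)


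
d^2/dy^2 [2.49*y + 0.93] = 0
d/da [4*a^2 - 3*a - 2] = 8*a - 3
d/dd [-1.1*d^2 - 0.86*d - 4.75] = -2.2*d - 0.86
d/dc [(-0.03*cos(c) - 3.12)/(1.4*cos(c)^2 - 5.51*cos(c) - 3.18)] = (-0.042*cos(c)^2 - 8.736*cos(c) + 17.0958)*sin(c)/(1.96*cos(c)^4 - 15.428*cos(c)^3 + 21.4561*cos(c)^2 + 35.0436*cos(c) + 10.1124)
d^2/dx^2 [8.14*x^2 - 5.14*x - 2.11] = 16.2800000000000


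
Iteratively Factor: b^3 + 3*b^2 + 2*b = (b)*(b^2 + 3*b + 2) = b*(b + 2)*(b + 1)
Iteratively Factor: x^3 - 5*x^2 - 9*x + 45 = (x - 3)*(x^2 - 2*x - 15) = (x - 3)*(x + 3)*(x - 5)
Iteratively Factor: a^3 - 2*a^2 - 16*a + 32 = (a - 4)*(a^2 + 2*a - 8) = (a - 4)*(a + 4)*(a - 2)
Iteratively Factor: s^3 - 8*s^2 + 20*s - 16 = (s - 2)*(s^2 - 6*s + 8) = (s - 2)^2*(s - 4)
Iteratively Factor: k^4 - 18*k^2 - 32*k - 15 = (k + 1)*(k^3 - k^2 - 17*k - 15) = (k - 5)*(k + 1)*(k^2 + 4*k + 3) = (k - 5)*(k + 1)^2*(k + 3)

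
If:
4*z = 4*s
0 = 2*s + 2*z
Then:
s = 0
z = 0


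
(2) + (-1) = 1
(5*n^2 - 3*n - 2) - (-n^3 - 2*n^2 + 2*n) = n^3 + 7*n^2 - 5*n - 2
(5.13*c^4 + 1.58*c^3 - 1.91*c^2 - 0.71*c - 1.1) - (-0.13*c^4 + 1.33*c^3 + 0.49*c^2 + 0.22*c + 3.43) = 5.26*c^4 + 0.25*c^3 - 2.4*c^2 - 0.93*c - 4.53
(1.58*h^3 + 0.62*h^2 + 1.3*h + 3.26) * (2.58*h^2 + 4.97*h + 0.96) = 4.0764*h^5 + 9.4522*h^4 + 7.9522*h^3 + 15.467*h^2 + 17.4502*h + 3.1296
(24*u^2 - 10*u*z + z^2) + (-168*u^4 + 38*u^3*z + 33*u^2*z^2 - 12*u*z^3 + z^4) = -168*u^4 + 38*u^3*z + 33*u^2*z^2 + 24*u^2 - 12*u*z^3 - 10*u*z + z^4 + z^2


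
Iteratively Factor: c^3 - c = (c)*(c^2 - 1) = c*(c - 1)*(c + 1)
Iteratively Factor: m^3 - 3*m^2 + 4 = (m - 2)*(m^2 - m - 2) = (m - 2)^2*(m + 1)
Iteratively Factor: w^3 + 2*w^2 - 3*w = (w + 3)*(w^2 - w) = w*(w + 3)*(w - 1)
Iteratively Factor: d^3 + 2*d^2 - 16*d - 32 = (d + 4)*(d^2 - 2*d - 8) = (d + 2)*(d + 4)*(d - 4)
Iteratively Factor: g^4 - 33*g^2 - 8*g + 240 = (g - 5)*(g^3 + 5*g^2 - 8*g - 48) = (g - 5)*(g + 4)*(g^2 + g - 12) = (g - 5)*(g - 3)*(g + 4)*(g + 4)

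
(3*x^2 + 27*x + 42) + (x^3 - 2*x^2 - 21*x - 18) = x^3 + x^2 + 6*x + 24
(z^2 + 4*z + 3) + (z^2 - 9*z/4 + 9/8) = 2*z^2 + 7*z/4 + 33/8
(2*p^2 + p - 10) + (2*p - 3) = 2*p^2 + 3*p - 13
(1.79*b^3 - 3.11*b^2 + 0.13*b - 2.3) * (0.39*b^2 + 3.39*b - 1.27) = 0.6981*b^5 + 4.8552*b^4 - 12.7655*b^3 + 3.4934*b^2 - 7.9621*b + 2.921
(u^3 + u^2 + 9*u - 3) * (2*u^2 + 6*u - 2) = 2*u^5 + 8*u^4 + 22*u^3 + 46*u^2 - 36*u + 6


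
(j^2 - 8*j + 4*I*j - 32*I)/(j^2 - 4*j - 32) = (j + 4*I)/(j + 4)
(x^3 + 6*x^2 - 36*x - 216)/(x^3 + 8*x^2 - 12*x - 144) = (x - 6)/(x - 4)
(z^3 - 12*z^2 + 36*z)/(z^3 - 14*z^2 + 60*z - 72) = z/(z - 2)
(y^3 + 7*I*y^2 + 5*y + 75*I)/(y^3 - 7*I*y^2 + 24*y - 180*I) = (y^2 + 2*I*y + 15)/(y^2 - 12*I*y - 36)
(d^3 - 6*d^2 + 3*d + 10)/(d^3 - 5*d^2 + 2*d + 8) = (d - 5)/(d - 4)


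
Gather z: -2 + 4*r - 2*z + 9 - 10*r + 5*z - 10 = -6*r + 3*z - 3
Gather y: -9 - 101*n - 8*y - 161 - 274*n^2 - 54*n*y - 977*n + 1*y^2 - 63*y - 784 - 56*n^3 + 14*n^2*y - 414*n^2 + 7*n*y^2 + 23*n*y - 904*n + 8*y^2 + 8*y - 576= -56*n^3 - 688*n^2 - 1982*n + y^2*(7*n + 9) + y*(14*n^2 - 31*n - 63) - 1530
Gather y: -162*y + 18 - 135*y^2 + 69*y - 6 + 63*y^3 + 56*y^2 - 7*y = 63*y^3 - 79*y^2 - 100*y + 12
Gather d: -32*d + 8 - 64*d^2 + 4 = -64*d^2 - 32*d + 12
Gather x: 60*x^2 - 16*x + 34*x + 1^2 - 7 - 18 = 60*x^2 + 18*x - 24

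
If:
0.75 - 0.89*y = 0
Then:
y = 0.84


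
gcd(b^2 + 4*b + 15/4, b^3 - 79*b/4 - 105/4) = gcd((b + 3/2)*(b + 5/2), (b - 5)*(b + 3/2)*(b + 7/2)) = b + 3/2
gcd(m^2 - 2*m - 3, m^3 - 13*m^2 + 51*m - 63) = m - 3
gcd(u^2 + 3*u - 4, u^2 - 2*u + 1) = u - 1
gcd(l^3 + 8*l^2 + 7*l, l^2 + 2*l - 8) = 1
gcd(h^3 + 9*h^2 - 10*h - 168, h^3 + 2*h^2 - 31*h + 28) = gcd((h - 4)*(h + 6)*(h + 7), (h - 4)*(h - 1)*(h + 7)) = h^2 + 3*h - 28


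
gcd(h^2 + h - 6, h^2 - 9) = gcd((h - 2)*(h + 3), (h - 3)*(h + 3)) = h + 3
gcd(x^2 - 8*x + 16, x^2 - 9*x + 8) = 1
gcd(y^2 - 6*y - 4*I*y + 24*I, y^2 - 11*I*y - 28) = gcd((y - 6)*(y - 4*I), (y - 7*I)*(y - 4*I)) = y - 4*I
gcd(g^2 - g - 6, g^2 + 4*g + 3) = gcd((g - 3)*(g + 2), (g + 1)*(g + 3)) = 1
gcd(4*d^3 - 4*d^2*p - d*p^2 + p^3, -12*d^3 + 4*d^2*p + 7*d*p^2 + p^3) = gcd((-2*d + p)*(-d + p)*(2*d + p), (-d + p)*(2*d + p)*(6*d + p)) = -2*d^2 + d*p + p^2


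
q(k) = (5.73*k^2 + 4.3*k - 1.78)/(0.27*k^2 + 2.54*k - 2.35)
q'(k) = (-0.54*k - 2.54)*(5.73*k^2 + 4.3*k - 1.78)/(0.27*k^2 + 2.54*k - 2.35)^2 + (11.46*k + 4.3)/(0.27*k^2 + 2.54*k - 2.35)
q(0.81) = -47.31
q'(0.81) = -1337.80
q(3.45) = 8.44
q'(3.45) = 0.69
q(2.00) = 7.81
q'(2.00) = -0.27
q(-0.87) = 0.27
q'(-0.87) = 1.43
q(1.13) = 12.02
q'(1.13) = -23.83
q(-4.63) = -12.15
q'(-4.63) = 5.80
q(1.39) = 8.97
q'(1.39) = -5.45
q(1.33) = 9.35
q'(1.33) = -7.25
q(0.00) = 0.76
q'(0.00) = -1.01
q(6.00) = 10.19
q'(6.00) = 0.63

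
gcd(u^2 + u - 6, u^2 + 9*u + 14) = 1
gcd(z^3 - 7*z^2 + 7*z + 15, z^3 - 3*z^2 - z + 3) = z^2 - 2*z - 3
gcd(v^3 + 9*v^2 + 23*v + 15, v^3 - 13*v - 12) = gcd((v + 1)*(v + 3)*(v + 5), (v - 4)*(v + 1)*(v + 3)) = v^2 + 4*v + 3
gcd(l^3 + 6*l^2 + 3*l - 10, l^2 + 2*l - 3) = l - 1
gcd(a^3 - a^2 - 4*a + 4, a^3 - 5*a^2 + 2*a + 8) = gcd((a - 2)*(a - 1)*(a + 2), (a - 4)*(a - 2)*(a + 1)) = a - 2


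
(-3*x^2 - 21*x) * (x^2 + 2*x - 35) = -3*x^4 - 27*x^3 + 63*x^2 + 735*x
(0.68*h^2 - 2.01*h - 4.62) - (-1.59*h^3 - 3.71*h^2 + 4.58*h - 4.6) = 1.59*h^3 + 4.39*h^2 - 6.59*h - 0.0200000000000005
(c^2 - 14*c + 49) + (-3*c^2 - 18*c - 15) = -2*c^2 - 32*c + 34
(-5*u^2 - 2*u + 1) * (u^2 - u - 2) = -5*u^4 + 3*u^3 + 13*u^2 + 3*u - 2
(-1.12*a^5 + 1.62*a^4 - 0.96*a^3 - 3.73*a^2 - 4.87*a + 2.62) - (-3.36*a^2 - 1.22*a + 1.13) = -1.12*a^5 + 1.62*a^4 - 0.96*a^3 - 0.37*a^2 - 3.65*a + 1.49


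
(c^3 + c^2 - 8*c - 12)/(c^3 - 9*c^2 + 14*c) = (c^3 + c^2 - 8*c - 12)/(c*(c^2 - 9*c + 14))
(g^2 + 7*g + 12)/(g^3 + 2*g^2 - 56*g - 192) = (g + 3)/(g^2 - 2*g - 48)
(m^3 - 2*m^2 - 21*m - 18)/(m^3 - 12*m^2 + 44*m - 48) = (m^2 + 4*m + 3)/(m^2 - 6*m + 8)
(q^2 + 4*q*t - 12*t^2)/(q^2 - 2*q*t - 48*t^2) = (q - 2*t)/(q - 8*t)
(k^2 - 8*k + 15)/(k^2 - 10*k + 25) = (k - 3)/(k - 5)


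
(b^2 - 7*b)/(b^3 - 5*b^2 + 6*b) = (b - 7)/(b^2 - 5*b + 6)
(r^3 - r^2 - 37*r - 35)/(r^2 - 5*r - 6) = (r^2 - 2*r - 35)/(r - 6)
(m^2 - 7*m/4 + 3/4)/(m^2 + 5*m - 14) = (4*m^2 - 7*m + 3)/(4*(m^2 + 5*m - 14))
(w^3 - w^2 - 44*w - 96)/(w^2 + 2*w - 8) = (w^2 - 5*w - 24)/(w - 2)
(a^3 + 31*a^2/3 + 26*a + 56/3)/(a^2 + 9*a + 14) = a + 4/3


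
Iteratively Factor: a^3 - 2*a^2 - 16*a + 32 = (a - 4)*(a^2 + 2*a - 8) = (a - 4)*(a - 2)*(a + 4)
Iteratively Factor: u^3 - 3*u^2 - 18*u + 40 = (u + 4)*(u^2 - 7*u + 10) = (u - 5)*(u + 4)*(u - 2)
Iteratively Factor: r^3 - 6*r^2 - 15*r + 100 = (r + 4)*(r^2 - 10*r + 25) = (r - 5)*(r + 4)*(r - 5)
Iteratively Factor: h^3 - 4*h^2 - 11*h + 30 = (h + 3)*(h^2 - 7*h + 10) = (h - 2)*(h + 3)*(h - 5)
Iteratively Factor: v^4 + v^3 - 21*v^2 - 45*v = (v + 3)*(v^3 - 2*v^2 - 15*v) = (v - 5)*(v + 3)*(v^2 + 3*v) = (v - 5)*(v + 3)^2*(v)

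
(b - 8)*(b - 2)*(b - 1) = b^3 - 11*b^2 + 26*b - 16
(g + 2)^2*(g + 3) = g^3 + 7*g^2 + 16*g + 12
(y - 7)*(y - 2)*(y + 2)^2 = y^4 - 5*y^3 - 18*y^2 + 20*y + 56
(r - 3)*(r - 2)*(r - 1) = r^3 - 6*r^2 + 11*r - 6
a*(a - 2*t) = a^2 - 2*a*t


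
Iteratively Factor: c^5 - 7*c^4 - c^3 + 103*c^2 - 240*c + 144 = (c - 1)*(c^4 - 6*c^3 - 7*c^2 + 96*c - 144) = (c - 3)*(c - 1)*(c^3 - 3*c^2 - 16*c + 48) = (c - 3)^2*(c - 1)*(c^2 - 16) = (c - 3)^2*(c - 1)*(c + 4)*(c - 4)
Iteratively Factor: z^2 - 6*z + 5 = (z - 5)*(z - 1)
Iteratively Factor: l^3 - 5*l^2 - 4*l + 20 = (l - 2)*(l^2 - 3*l - 10) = (l - 2)*(l + 2)*(l - 5)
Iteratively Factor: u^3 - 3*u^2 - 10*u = (u)*(u^2 - 3*u - 10) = u*(u + 2)*(u - 5)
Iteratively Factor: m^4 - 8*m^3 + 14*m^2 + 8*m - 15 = (m - 5)*(m^3 - 3*m^2 - m + 3) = (m - 5)*(m - 3)*(m^2 - 1) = (m - 5)*(m - 3)*(m + 1)*(m - 1)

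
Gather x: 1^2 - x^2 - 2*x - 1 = -x^2 - 2*x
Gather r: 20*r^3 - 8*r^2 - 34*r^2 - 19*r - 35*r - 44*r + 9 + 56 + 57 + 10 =20*r^3 - 42*r^2 - 98*r + 132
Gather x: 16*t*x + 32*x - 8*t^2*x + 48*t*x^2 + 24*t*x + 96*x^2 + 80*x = x^2*(48*t + 96) + x*(-8*t^2 + 40*t + 112)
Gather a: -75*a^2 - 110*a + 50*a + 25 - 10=-75*a^2 - 60*a + 15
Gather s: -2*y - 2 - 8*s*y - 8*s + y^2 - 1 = s*(-8*y - 8) + y^2 - 2*y - 3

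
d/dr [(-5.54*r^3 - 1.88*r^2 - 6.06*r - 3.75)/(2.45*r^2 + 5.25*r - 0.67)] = (-13.573*r^4 - 58.17*r^3 + 16.1124*r^2 + 20.8942*r + 23.7477)/(6.0025*r^4 + 25.725*r^3 + 24.2795*r^2 - 7.035*r + 0.4489)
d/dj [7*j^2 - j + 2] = 14*j - 1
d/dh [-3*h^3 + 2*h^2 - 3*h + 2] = -9*h^2 + 4*h - 3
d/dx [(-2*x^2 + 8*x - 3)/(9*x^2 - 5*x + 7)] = (-62*x^2 + 26*x + 41)/(81*x^4 - 90*x^3 + 151*x^2 - 70*x + 49)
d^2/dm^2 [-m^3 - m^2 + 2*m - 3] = -6*m - 2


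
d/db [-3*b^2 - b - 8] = -6*b - 1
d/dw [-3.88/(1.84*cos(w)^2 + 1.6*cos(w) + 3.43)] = -(14.2784*cos(w) + 6.208)*sin(w)/(1.84*cos(w)^2 + 1.6*cos(w) + 3.43)^2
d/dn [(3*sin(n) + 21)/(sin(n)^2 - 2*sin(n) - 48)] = 3*(-14*sin(n) + cos(n)^2 - 35)*cos(n)/((sin(n) - 8)^2*(sin(n) + 6)^2)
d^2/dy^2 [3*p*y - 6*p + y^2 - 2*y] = 2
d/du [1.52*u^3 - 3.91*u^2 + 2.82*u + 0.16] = 4.56*u^2 - 7.82*u + 2.82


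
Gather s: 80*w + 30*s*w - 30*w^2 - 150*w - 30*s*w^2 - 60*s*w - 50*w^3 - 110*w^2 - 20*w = s*(-30*w^2 - 30*w) - 50*w^3 - 140*w^2 - 90*w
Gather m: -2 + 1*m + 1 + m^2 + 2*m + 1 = m^2 + 3*m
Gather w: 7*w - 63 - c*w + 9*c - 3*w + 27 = 9*c + w*(4 - c) - 36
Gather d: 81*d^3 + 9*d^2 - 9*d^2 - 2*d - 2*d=81*d^3 - 4*d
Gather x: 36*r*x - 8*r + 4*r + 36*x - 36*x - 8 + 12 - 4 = 36*r*x - 4*r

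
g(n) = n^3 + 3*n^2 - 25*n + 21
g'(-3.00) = -16.00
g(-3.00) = 96.00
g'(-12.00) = 335.00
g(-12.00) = -975.00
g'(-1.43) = -27.45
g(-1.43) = 59.96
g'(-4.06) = 0.09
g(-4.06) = 105.03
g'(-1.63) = -26.81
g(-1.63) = 65.39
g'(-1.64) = -26.77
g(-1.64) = 65.66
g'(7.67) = 197.51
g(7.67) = 456.95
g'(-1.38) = -27.57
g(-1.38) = 58.59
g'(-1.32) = -27.69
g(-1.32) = 56.93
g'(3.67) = 37.43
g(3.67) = 19.09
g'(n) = 3*n^2 + 6*n - 25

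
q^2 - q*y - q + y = (q - 1)*(q - y)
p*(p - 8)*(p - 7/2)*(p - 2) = p^4 - 27*p^3/2 + 51*p^2 - 56*p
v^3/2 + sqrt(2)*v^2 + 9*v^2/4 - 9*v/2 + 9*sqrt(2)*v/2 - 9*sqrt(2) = (v/2 + sqrt(2))*(v - 3/2)*(v + 6)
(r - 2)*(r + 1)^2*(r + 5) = r^4 + 5*r^3 - 3*r^2 - 17*r - 10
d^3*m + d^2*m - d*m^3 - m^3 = (d - m)*(d + m)*(d*m + m)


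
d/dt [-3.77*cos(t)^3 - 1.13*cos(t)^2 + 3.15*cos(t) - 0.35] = (11.31*cos(t)^2 + 2.26*cos(t) - 3.15)*sin(t)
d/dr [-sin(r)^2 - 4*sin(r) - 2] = -2*(sin(r) + 2)*cos(r)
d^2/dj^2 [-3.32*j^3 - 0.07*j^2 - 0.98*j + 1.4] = -19.92*j - 0.14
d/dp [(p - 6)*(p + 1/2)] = 2*p - 11/2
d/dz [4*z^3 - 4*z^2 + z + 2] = 12*z^2 - 8*z + 1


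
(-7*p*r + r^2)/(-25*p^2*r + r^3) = (7*p - r)/(25*p^2 - r^2)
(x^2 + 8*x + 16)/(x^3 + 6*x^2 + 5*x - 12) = (x + 4)/(x^2 + 2*x - 3)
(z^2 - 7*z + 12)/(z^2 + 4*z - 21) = (z - 4)/(z + 7)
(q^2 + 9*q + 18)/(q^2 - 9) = (q + 6)/(q - 3)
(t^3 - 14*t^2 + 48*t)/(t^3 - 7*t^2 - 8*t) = (t - 6)/(t + 1)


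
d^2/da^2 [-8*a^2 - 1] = -16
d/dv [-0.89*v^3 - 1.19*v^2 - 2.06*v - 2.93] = -2.67*v^2 - 2.38*v - 2.06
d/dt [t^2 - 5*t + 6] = 2*t - 5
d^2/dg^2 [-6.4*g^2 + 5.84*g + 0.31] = -12.8000000000000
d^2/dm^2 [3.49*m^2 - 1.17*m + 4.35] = 6.98000000000000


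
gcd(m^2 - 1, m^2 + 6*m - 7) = m - 1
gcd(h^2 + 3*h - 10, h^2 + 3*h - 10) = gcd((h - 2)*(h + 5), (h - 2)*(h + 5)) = h^2 + 3*h - 10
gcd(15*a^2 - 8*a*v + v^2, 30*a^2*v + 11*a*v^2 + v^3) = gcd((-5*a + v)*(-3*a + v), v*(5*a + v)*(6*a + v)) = 1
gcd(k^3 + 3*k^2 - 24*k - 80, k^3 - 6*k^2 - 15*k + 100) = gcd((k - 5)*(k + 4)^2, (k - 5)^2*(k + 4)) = k^2 - k - 20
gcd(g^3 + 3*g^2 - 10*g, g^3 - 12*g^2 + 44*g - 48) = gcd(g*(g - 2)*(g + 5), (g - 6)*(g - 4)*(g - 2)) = g - 2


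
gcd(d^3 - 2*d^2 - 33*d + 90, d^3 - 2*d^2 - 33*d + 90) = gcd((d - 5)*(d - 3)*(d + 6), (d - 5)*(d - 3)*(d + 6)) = d^3 - 2*d^2 - 33*d + 90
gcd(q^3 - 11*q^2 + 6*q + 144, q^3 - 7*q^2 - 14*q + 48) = q^2 - 5*q - 24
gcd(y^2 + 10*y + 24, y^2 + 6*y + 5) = 1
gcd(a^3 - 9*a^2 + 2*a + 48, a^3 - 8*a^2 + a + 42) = a^2 - a - 6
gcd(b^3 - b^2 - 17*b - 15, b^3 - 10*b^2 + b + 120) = b^2 - 2*b - 15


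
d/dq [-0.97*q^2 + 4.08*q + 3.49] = 4.08 - 1.94*q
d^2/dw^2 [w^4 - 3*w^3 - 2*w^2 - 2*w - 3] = 12*w^2 - 18*w - 4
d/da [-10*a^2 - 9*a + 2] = -20*a - 9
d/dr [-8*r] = -8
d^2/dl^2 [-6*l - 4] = 0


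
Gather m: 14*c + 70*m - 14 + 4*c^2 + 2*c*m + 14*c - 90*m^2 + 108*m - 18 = 4*c^2 + 28*c - 90*m^2 + m*(2*c + 178) - 32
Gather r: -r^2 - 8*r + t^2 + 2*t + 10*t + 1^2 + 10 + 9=-r^2 - 8*r + t^2 + 12*t + 20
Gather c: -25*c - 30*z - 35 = -25*c - 30*z - 35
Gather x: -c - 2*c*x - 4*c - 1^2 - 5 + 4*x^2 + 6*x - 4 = -5*c + 4*x^2 + x*(6 - 2*c) - 10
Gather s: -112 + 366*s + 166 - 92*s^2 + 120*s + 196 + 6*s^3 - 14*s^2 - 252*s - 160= 6*s^3 - 106*s^2 + 234*s + 90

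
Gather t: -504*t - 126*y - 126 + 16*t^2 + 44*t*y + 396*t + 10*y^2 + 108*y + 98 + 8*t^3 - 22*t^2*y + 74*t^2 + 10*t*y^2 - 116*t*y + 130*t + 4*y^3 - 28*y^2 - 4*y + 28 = 8*t^3 + t^2*(90 - 22*y) + t*(10*y^2 - 72*y + 22) + 4*y^3 - 18*y^2 - 22*y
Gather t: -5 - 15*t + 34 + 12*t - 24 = 5 - 3*t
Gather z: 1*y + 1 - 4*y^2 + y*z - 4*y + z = -4*y^2 - 3*y + z*(y + 1) + 1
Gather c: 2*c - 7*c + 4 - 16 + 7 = -5*c - 5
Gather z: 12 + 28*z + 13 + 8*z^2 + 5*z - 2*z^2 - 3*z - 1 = 6*z^2 + 30*z + 24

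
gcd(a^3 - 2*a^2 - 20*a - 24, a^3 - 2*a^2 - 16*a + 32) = 1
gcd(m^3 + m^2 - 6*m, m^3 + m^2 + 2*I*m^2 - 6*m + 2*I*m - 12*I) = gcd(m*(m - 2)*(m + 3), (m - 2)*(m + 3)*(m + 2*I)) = m^2 + m - 6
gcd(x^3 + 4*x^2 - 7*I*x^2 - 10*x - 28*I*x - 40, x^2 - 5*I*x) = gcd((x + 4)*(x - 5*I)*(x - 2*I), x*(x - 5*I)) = x - 5*I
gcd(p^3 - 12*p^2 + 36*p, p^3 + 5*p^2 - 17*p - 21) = 1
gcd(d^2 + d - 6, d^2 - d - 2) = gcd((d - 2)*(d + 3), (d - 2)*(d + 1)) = d - 2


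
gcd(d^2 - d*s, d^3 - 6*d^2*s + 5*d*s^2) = -d^2 + d*s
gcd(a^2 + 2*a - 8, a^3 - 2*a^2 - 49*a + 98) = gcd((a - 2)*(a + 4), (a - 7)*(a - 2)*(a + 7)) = a - 2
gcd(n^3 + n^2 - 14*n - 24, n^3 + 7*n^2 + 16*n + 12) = n^2 + 5*n + 6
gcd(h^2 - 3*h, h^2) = h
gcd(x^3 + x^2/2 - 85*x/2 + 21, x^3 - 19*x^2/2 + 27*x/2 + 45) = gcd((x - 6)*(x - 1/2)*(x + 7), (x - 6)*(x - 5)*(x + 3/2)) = x - 6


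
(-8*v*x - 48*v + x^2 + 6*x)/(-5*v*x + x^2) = (8*v*x + 48*v - x^2 - 6*x)/(x*(5*v - x))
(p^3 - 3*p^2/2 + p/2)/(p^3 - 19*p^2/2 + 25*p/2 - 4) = p/(p - 8)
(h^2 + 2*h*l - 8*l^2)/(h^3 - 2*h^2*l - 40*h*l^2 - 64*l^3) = (h - 2*l)/(h^2 - 6*h*l - 16*l^2)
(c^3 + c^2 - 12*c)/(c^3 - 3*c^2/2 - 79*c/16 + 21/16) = 16*c*(c + 4)/(16*c^2 + 24*c - 7)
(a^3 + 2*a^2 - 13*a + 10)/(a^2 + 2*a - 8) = (a^2 + 4*a - 5)/(a + 4)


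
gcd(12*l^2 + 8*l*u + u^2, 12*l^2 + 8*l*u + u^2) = 12*l^2 + 8*l*u + u^2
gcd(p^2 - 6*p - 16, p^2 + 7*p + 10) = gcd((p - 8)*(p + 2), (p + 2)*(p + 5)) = p + 2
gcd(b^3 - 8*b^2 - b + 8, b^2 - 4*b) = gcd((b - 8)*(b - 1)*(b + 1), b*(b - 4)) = 1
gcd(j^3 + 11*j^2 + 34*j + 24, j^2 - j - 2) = j + 1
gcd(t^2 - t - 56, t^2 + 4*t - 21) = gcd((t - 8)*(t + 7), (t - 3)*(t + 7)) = t + 7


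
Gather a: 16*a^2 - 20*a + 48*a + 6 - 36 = 16*a^2 + 28*a - 30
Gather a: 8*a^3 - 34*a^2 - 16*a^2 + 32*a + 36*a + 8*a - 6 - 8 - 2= 8*a^3 - 50*a^2 + 76*a - 16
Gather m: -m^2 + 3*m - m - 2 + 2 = -m^2 + 2*m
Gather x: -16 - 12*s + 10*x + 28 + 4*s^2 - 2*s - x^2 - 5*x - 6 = 4*s^2 - 14*s - x^2 + 5*x + 6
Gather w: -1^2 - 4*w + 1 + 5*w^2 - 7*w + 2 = 5*w^2 - 11*w + 2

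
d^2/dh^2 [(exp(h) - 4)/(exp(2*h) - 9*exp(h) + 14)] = (exp(4*h) - 7*exp(3*h) + 24*exp(2*h) + 26*exp(h) - 308)*exp(h)/(exp(6*h) - 27*exp(5*h) + 285*exp(4*h) - 1485*exp(3*h) + 3990*exp(2*h) - 5292*exp(h) + 2744)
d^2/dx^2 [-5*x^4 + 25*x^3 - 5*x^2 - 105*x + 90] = -60*x^2 + 150*x - 10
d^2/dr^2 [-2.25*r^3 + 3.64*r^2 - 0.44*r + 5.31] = 7.28 - 13.5*r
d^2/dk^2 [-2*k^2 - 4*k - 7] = -4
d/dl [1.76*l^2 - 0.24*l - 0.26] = 3.52*l - 0.24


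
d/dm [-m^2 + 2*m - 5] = 2 - 2*m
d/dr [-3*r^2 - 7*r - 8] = -6*r - 7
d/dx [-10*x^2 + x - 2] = 1 - 20*x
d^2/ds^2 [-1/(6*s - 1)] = -72/(6*s - 1)^3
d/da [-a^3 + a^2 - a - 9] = -3*a^2 + 2*a - 1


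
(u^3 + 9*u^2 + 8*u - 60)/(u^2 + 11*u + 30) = u - 2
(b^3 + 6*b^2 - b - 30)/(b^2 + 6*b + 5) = (b^2 + b - 6)/(b + 1)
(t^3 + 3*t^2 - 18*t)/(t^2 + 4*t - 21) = t*(t + 6)/(t + 7)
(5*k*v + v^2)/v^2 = (5*k + v)/v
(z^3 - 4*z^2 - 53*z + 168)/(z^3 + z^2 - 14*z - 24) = (z^3 - 4*z^2 - 53*z + 168)/(z^3 + z^2 - 14*z - 24)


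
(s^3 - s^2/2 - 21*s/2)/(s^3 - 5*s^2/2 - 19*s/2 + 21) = s/(s - 2)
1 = 1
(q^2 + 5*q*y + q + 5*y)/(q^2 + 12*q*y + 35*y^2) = (q + 1)/(q + 7*y)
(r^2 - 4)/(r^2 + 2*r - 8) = (r + 2)/(r + 4)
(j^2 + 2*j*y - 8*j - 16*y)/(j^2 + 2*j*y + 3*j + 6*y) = (j - 8)/(j + 3)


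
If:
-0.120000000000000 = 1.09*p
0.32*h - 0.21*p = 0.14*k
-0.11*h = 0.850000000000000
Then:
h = -7.73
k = -17.50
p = -0.11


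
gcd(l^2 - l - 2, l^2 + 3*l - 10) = l - 2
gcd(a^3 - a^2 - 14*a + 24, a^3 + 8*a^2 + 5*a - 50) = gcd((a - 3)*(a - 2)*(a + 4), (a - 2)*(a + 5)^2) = a - 2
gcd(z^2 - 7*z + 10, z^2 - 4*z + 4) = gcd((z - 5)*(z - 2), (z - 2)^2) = z - 2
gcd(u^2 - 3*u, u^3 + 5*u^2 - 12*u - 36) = u - 3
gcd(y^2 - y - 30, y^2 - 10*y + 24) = y - 6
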